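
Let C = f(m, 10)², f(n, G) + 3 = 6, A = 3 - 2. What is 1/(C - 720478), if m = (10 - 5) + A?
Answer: -1/720469 ≈ -1.3880e-6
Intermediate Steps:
A = 1
m = 6 (m = (10 - 5) + 1 = 5 + 1 = 6)
f(n, G) = 3 (f(n, G) = -3 + 6 = 3)
C = 9 (C = 3² = 9)
1/(C - 720478) = 1/(9 - 720478) = 1/(-720469) = -1/720469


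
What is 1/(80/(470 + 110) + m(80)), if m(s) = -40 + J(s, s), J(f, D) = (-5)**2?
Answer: -29/431 ≈ -0.067285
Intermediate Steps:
J(f, D) = 25
m(s) = -15 (m(s) = -40 + 25 = -15)
1/(80/(470 + 110) + m(80)) = 1/(80/(470 + 110) - 15) = 1/(80/580 - 15) = 1/((1/580)*80 - 15) = 1/(4/29 - 15) = 1/(-431/29) = -29/431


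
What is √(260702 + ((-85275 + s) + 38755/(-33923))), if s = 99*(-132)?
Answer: √186836540216646/33923 ≈ 402.94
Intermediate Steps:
s = -13068
√(260702 + ((-85275 + s) + 38755/(-33923))) = √(260702 + ((-85275 - 13068) + 38755/(-33923))) = √(260702 + (-98343 + 38755*(-1/33923))) = √(260702 + (-98343 - 38755/33923)) = √(260702 - 3336128344/33923) = √(5507665602/33923) = √186836540216646/33923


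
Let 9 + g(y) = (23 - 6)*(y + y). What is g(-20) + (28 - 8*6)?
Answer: -709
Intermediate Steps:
g(y) = -9 + 34*y (g(y) = -9 + (23 - 6)*(y + y) = -9 + 17*(2*y) = -9 + 34*y)
g(-20) + (28 - 8*6) = (-9 + 34*(-20)) + (28 - 8*6) = (-9 - 680) + (28 - 48) = -689 - 20 = -709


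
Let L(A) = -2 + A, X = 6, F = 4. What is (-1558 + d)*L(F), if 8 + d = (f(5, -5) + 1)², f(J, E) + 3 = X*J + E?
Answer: -2074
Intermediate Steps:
f(J, E) = -3 + E + 6*J (f(J, E) = -3 + (6*J + E) = -3 + (E + 6*J) = -3 + E + 6*J)
d = 521 (d = -8 + ((-3 - 5 + 6*5) + 1)² = -8 + ((-3 - 5 + 30) + 1)² = -8 + (22 + 1)² = -8 + 23² = -8 + 529 = 521)
(-1558 + d)*L(F) = (-1558 + 521)*(-2 + 4) = -1037*2 = -2074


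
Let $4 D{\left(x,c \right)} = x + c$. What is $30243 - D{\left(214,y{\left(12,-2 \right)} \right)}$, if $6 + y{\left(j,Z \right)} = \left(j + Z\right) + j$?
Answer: $\frac{60371}{2} \approx 30186.0$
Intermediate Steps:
$y{\left(j,Z \right)} = -6 + Z + 2 j$ ($y{\left(j,Z \right)} = -6 + \left(\left(j + Z\right) + j\right) = -6 + \left(\left(Z + j\right) + j\right) = -6 + \left(Z + 2 j\right) = -6 + Z + 2 j$)
$D{\left(x,c \right)} = \frac{c}{4} + \frac{x}{4}$ ($D{\left(x,c \right)} = \frac{x + c}{4} = \frac{c + x}{4} = \frac{c}{4} + \frac{x}{4}$)
$30243 - D{\left(214,y{\left(12,-2 \right)} \right)} = 30243 - \left(\frac{-6 - 2 + 2 \cdot 12}{4} + \frac{1}{4} \cdot 214\right) = 30243 - \left(\frac{-6 - 2 + 24}{4} + \frac{107}{2}\right) = 30243 - \left(\frac{1}{4} \cdot 16 + \frac{107}{2}\right) = 30243 - \left(4 + \frac{107}{2}\right) = 30243 - \frac{115}{2} = \frac{60371}{2}$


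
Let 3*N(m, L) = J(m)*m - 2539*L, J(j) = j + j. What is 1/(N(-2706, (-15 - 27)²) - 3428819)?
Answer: -1/40127 ≈ -2.4921e-5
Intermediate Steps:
J(j) = 2*j
N(m, L) = -2539*L/3 + 2*m²/3 (N(m, L) = ((2*m)*m - 2539*L)/3 = (2*m² - 2539*L)/3 = (-2539*L + 2*m²)/3 = -2539*L/3 + 2*m²/3)
1/(N(-2706, (-15 - 27)²) - 3428819) = 1/((-2539*(-15 - 27)²/3 + (⅔)*(-2706)²) - 3428819) = 1/((-2539/3*(-42)² + (⅔)*7322436) - 3428819) = 1/((-2539/3*1764 + 4881624) - 3428819) = 1/((-1492932 + 4881624) - 3428819) = 1/(3388692 - 3428819) = 1/(-40127) = -1/40127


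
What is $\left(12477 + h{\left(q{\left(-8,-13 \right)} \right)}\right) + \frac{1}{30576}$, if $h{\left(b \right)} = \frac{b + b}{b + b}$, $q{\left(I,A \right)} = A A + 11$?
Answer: $\frac{381527329}{30576} \approx 12478.0$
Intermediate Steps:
$q{\left(I,A \right)} = 11 + A^{2}$ ($q{\left(I,A \right)} = A^{2} + 11 = 11 + A^{2}$)
$h{\left(b \right)} = 1$ ($h{\left(b \right)} = \frac{2 b}{2 b} = 2 b \frac{1}{2 b} = 1$)
$\left(12477 + h{\left(q{\left(-8,-13 \right)} \right)}\right) + \frac{1}{30576} = \left(12477 + 1\right) + \frac{1}{30576} = 12478 + \frac{1}{30576} = \frac{381527329}{30576}$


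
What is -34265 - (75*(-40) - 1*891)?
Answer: -30374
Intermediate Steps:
-34265 - (75*(-40) - 1*891) = -34265 - (-3000 - 891) = -34265 - 1*(-3891) = -34265 + 3891 = -30374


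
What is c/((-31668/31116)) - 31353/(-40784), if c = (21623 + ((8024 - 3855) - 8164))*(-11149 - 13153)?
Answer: 120169995206607/285488 ≈ 4.2093e+8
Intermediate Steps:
c = -428395656 (c = (21623 + (4169 - 8164))*(-24302) = (21623 - 3995)*(-24302) = 17628*(-24302) = -428395656)
c/((-31668/31116)) - 31353/(-40784) = -428395656/((-31668/31116)) - 31353/(-40784) = -428395656/((-31668*1/31116)) - 31353*(-1/40784) = -428395656/(-2639/2593) + 31353/40784 = -428395656*(-2593/2639) + 31353/40784 = 2946498504/7 + 31353/40784 = 120169995206607/285488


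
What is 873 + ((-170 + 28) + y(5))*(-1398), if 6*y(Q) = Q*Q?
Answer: 193564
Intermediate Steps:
y(Q) = Q²/6 (y(Q) = (Q*Q)/6 = Q²/6)
873 + ((-170 + 28) + y(5))*(-1398) = 873 + ((-170 + 28) + (⅙)*5²)*(-1398) = 873 + (-142 + (⅙)*25)*(-1398) = 873 + (-142 + 25/6)*(-1398) = 873 - 827/6*(-1398) = 873 + 192691 = 193564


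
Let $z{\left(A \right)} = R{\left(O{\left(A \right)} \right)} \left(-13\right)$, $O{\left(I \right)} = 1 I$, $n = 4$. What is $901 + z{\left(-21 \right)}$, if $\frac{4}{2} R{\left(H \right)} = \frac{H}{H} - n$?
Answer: $\frac{1841}{2} \approx 920.5$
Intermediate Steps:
$O{\left(I \right)} = I$
$R{\left(H \right)} = - \frac{3}{2}$ ($R{\left(H \right)} = \frac{\frac{H}{H} - 4}{2} = \frac{1 - 4}{2} = \frac{1}{2} \left(-3\right) = - \frac{3}{2}$)
$z{\left(A \right)} = \frac{39}{2}$ ($z{\left(A \right)} = \left(- \frac{3}{2}\right) \left(-13\right) = \frac{39}{2}$)
$901 + z{\left(-21 \right)} = 901 + \frac{39}{2} = \frac{1841}{2}$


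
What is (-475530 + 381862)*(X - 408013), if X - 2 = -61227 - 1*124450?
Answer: 55609567584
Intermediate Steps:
X = -185675 (X = 2 + (-61227 - 1*124450) = 2 + (-61227 - 124450) = 2 - 185677 = -185675)
(-475530 + 381862)*(X - 408013) = (-475530 + 381862)*(-185675 - 408013) = -93668*(-593688) = 55609567584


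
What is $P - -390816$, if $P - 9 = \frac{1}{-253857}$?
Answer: $\frac{99213662024}{253857} \approx 3.9083 \cdot 10^{5}$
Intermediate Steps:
$P = \frac{2284712}{253857}$ ($P = 9 + \frac{1}{-253857} = 9 - \frac{1}{253857} = \frac{2284712}{253857} \approx 9.0$)
$P - -390816 = \frac{2284712}{253857} - -390816 = \frac{2284712}{253857} + 390816 = \frac{99213662024}{253857}$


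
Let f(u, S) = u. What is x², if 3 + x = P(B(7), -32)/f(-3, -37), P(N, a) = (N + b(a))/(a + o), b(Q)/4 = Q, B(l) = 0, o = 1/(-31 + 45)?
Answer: 33814225/1798281 ≈ 18.804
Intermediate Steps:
o = 1/14 ≈ 0.071429
b(Q) = 4*Q
P(N, a) = (N + 4*a)/(1/14 + a) (P(N, a) = (N + 4*a)/(a + 1/14) = (N + 4*a)/(1/14 + a))
x = -5815/1341 (x = -3 + (14*(0 + 4*(-32))/(1 + 14*(-32)))/(-3) = -3 + (14*(0 - 128)/(1 - 448))*(-⅓) = -3 + (14*(-128)/(-447))*(-⅓) = -3 + (14*(-1/447)*(-128))*(-⅓) = -3 + (1792/447)*(-⅓) = -3 - 1792/1341 = -5815/1341 ≈ -4.3363)
x² = (-5815/1341)² = 33814225/1798281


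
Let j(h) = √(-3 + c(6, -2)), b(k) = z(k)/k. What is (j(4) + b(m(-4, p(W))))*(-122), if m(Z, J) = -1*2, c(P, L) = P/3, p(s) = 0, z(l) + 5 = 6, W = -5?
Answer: 61 - 122*I ≈ 61.0 - 122.0*I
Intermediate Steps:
z(l) = 1 (z(l) = -5 + 6 = 1)
c(P, L) = P/3 (c(P, L) = P*(⅓) = P/3)
m(Z, J) = -2
b(k) = 1/k
j(h) = I (j(h) = √(-3 + (⅓)*6) = √(-3 + 2) = √(-1) = I)
(j(4) + b(m(-4, p(W))))*(-122) = (I + 1/(-2))*(-122) = (I - ½)*(-122) = (-½ + I)*(-122) = 61 - 122*I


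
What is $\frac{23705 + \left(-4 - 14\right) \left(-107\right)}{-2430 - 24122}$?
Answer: $- \frac{25631}{26552} \approx -0.96531$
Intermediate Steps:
$\frac{23705 + \left(-4 - 14\right) \left(-107\right)}{-2430 - 24122} = \frac{23705 - -1926}{-26552} = \left(23705 + 1926\right) \left(- \frac{1}{26552}\right) = 25631 \left(- \frac{1}{26552}\right) = - \frac{25631}{26552}$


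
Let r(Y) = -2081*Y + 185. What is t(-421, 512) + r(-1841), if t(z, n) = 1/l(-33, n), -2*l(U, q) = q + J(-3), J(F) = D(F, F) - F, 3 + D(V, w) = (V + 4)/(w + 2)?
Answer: 1957797364/511 ≈ 3.8313e+6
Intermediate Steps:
D(V, w) = -3 + (4 + V)/(2 + w) (D(V, w) = -3 + (V + 4)/(w + 2) = -3 + (4 + V)/(2 + w))
J(F) = -F + (-2 - 2*F)/(2 + F) (J(F) = (-2 + F - 3*F)/(2 + F) - F = (-2 - 2*F)/(2 + F) - F = -F + (-2 - 2*F)/(2 + F))
l(U, q) = ½ - q/2 (l(U, q) = -(q + (-2 - 1*(-3)² - 4*(-3))/(2 - 3))/2 = -(q + (-2 - 1*9 + 12)/(-1))/2 = -(q - (-2 - 9 + 12))/2 = -(q - 1*1)/2 = -(q - 1)/2 = -(-1 + q)/2 = ½ - q/2)
r(Y) = 185 - 2081*Y
t(z, n) = 1/(½ - n/2)
t(-421, 512) + r(-1841) = -2/(-1 + 512) + (185 - 2081*(-1841)) = -2/511 + (185 + 3831121) = -2*1/511 + 3831306 = -2/511 + 3831306 = 1957797364/511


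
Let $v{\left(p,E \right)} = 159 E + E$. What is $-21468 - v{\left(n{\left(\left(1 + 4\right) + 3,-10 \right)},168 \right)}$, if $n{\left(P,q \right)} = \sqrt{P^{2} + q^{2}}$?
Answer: $-48348$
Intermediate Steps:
$v{\left(p,E \right)} = 160 E$
$-21468 - v{\left(n{\left(\left(1 + 4\right) + 3,-10 \right)},168 \right)} = -21468 - 160 \cdot 168 = -21468 - 26880 = -48348$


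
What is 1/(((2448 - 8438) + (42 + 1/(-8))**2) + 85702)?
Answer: 64/5213793 ≈ 1.2275e-5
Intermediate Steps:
1/(((2448 - 8438) + (42 + 1/(-8))**2) + 85702) = 1/((-5990 + (42 - 1/8)**2) + 85702) = 1/((-5990 + (335/8)**2) + 85702) = 1/((-5990 + 112225/64) + 85702) = 1/(-271135/64 + 85702) = 1/(5213793/64) = 64/5213793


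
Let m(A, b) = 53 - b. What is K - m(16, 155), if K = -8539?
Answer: -8437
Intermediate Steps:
K - m(16, 155) = -8539 - (53 - 1*155) = -8539 - (53 - 155) = -8539 - 1*(-102) = -8539 + 102 = -8437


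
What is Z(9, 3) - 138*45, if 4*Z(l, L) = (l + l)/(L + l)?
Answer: -49677/8 ≈ -6209.6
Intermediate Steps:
Z(l, L) = l/(2*(L + l)) (Z(l, L) = ((l + l)/(L + l))/4 = ((2*l)/(L + l))/4 = (2*l/(L + l))/4 = l/(2*(L + l)))
Z(9, 3) - 138*45 = (½)*9/(3 + 9) - 138*45 = (½)*9/12 - 6210 = (½)*9*(1/12) - 6210 = 3/8 - 6210 = -49677/8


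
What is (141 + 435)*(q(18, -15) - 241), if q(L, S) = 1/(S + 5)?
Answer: -694368/5 ≈ -1.3887e+5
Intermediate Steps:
q(L, S) = 1/(5 + S)
(141 + 435)*(q(18, -15) - 241) = (141 + 435)*(1/(5 - 15) - 241) = 576*(1/(-10) - 241) = 576*(-⅒ - 241) = 576*(-2411/10) = -694368/5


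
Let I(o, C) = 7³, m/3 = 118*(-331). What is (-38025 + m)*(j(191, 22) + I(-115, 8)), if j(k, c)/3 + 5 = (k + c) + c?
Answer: -160320567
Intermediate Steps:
m = -117174 (m = 3*(118*(-331)) = 3*(-39058) = -117174)
j(k, c) = -15 + 3*k + 6*c (j(k, c) = -15 + 3*((k + c) + c) = -15 + 3*((c + k) + c) = -15 + 3*(k + 2*c) = -15 + (3*k + 6*c) = -15 + 3*k + 6*c)
I(o, C) = 343
(-38025 + m)*(j(191, 22) + I(-115, 8)) = (-38025 - 117174)*((-15 + 3*191 + 6*22) + 343) = -155199*((-15 + 573 + 132) + 343) = -155199*(690 + 343) = -155199*1033 = -160320567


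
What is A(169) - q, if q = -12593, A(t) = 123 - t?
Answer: 12547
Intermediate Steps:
A(169) - q = (123 - 1*169) - 1*(-12593) = (123 - 169) + 12593 = -46 + 12593 = 12547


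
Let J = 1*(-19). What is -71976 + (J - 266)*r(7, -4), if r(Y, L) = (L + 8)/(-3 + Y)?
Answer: -72261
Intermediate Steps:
J = -19
r(Y, L) = (8 + L)/(-3 + Y)
-71976 + (J - 266)*r(7, -4) = -71976 + (-19 - 266)*((8 - 4)/(-3 + 7)) = -71976 - 285*4/4 = -71976 - 285*1 = -71976 - 285 = -72261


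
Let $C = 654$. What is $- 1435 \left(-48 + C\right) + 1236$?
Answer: $-868374$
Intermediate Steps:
$- 1435 \left(-48 + C\right) + 1236 = - 1435 \left(-48 + 654\right) + 1236 = \left(-1435\right) 606 + 1236 = -869610 + 1236 = -868374$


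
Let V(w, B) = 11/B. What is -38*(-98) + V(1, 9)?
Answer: 33527/9 ≈ 3725.2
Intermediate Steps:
-38*(-98) + V(1, 9) = -38*(-98) + 11/9 = 3724 + 11*(⅑) = 3724 + 11/9 = 33527/9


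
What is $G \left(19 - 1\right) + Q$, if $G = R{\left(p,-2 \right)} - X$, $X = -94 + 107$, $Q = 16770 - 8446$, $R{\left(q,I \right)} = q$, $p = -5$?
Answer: $8000$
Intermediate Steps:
$Q = 8324$ ($Q = 16770 - 8446 = 8324$)
$X = 13$
$G = -18$ ($G = -5 - 13 = -18$)
$G \left(19 - 1\right) + Q = - 18 \left(19 - 1\right) + 8324 = \left(-18\right) 18 + 8324 = -324 + 8324 = 8000$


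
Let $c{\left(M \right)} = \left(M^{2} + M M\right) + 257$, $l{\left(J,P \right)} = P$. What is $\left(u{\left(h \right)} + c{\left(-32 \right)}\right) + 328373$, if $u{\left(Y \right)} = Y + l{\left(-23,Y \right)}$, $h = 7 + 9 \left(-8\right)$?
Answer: $330548$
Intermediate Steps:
$h = -65$ ($h = 7 - 72 = -65$)
$c{\left(M \right)} = 257 + 2 M^{2}$ ($c{\left(M \right)} = \left(M^{2} + M^{2}\right) + 257 = 2 M^{2} + 257 = 257 + 2 M^{2}$)
$u{\left(Y \right)} = 2 Y$ ($u{\left(Y \right)} = Y + Y = 2 Y$)
$\left(u{\left(h \right)} + c{\left(-32 \right)}\right) + 328373 = \left(2 \left(-65\right) + \left(257 + 2 \left(-32\right)^{2}\right)\right) + 328373 = \left(-130 + \left(257 + 2 \cdot 1024\right)\right) + 328373 = \left(-130 + \left(257 + 2048\right)\right) + 328373 = \left(-130 + 2305\right) + 328373 = 2175 + 328373 = 330548$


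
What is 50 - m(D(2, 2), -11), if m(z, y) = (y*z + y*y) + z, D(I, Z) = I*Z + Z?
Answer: -11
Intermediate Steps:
D(I, Z) = Z + I*Z
m(z, y) = z + y² + y*z (m(z, y) = (y*z + y²) + z = (y² + y*z) + z = z + y² + y*z)
50 - m(D(2, 2), -11) = 50 - (2*(1 + 2) + (-11)² - 22*(1 + 2)) = 50 - (2*3 + 121 - 22*3) = 50 - (6 + 121 - 11*6) = 50 - (6 + 121 - 66) = 50 - 1*61 = 50 - 61 = -11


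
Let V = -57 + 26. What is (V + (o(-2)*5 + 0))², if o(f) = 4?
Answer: 121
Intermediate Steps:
V = -31
(V + (o(-2)*5 + 0))² = (-31 + (4*5 + 0))² = (-31 + (20 + 0))² = (-31 + 20)² = (-11)² = 121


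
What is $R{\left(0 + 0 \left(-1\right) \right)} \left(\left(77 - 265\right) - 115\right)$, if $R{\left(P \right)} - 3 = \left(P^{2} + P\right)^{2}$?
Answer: $-909$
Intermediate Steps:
$R{\left(P \right)} = 3 + \left(P + P^{2}\right)^{2}$ ($R{\left(P \right)} = 3 + \left(P^{2} + P\right)^{2} = 3 + \left(P + P^{2}\right)^{2}$)
$R{\left(0 + 0 \left(-1\right) \right)} \left(\left(77 - 265\right) - 115\right) = \left(3 + \left(0 + 0 \left(-1\right)\right)^{2} \left(1 + \left(0 + 0 \left(-1\right)\right)\right)^{2}\right) \left(\left(77 - 265\right) - 115\right) = \left(3 + \left(0 + 0\right)^{2} \left(1 + \left(0 + 0\right)\right)^{2}\right) \left(-188 - 115\right) = \left(3 + 0^{2} \left(1 + 0\right)^{2}\right) \left(-303\right) = \left(3 + 0 \cdot 1^{2}\right) \left(-303\right) = \left(3 + 0 \cdot 1\right) \left(-303\right) = \left(3 + 0\right) \left(-303\right) = 3 \left(-303\right) = -909$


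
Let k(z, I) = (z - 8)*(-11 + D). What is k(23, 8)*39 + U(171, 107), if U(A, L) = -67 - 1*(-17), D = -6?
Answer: -9995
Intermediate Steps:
k(z, I) = 136 - 17*z (k(z, I) = (z - 8)*(-11 - 6) = (-8 + z)*(-17) = 136 - 17*z)
U(A, L) = -50 (U(A, L) = -67 + 17 = -50)
k(23, 8)*39 + U(171, 107) = (136 - 17*23)*39 - 50 = (136 - 391)*39 - 50 = -255*39 - 50 = -9945 - 50 = -9995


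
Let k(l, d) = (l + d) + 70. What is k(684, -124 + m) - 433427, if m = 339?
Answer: -432458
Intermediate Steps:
k(l, d) = 70 + d + l (k(l, d) = (d + l) + 70 = 70 + d + l)
k(684, -124 + m) - 433427 = (70 + (-124 + 339) + 684) - 433427 = (70 + 215 + 684) - 433427 = 969 - 433427 = -432458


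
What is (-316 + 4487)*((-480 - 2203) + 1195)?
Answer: -6206448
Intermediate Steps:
(-316 + 4487)*((-480 - 2203) + 1195) = 4171*(-2683 + 1195) = 4171*(-1488) = -6206448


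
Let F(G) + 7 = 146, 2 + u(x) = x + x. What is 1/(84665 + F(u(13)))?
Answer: 1/84804 ≈ 1.1792e-5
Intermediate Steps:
u(x) = -2 + 2*x (u(x) = -2 + (x + x) = -2 + 2*x)
F(G) = 139 (F(G) = -7 + 146 = 139)
1/(84665 + F(u(13))) = 1/(84665 + 139) = 1/84804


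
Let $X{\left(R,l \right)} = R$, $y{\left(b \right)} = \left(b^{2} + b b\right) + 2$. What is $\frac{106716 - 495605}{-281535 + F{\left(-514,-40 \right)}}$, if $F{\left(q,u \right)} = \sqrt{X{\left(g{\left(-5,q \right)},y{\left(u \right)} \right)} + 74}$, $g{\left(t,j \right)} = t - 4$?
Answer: $\frac{21897172923}{15852391232} + \frac{388889 \sqrt{65}}{79261956160} \approx 1.3814$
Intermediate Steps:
$g{\left(t,j \right)} = -4 + t$
$y{\left(b \right)} = 2 + 2 b^{2}$ ($y{\left(b \right)} = \left(b^{2} + b^{2}\right) + 2 = 2 b^{2} + 2 = 2 + 2 b^{2}$)
$F{\left(q,u \right)} = \sqrt{65}$ ($F{\left(q,u \right)} = \sqrt{\left(-4 - 5\right) + 74} = \sqrt{-9 + 74} = \sqrt{65}$)
$\frac{106716 - 495605}{-281535 + F{\left(-514,-40 \right)}} = \frac{106716 - 495605}{-281535 + \sqrt{65}} = - \frac{388889}{-281535 + \sqrt{65}}$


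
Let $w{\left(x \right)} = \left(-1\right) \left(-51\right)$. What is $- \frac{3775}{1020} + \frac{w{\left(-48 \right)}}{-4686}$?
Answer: $- \frac{591389}{159324} \approx -3.7119$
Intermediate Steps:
$w{\left(x \right)} = 51$
$- \frac{3775}{1020} + \frac{w{\left(-48 \right)}}{-4686} = - \frac{3775}{1020} + \frac{51}{-4686} = \left(-3775\right) \frac{1}{1020} + 51 \left(- \frac{1}{4686}\right) = - \frac{755}{204} - \frac{17}{1562} = - \frac{591389}{159324}$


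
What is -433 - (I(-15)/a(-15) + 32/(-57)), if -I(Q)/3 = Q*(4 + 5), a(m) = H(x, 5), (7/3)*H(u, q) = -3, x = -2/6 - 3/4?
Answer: -6694/57 ≈ -117.44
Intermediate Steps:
x = -13/12 (x = -2*⅙ - 3*¼ = -⅓ - ¾ = -13/12 ≈ -1.0833)
H(u, q) = -9/7 (H(u, q) = (3/7)*(-3) = -9/7)
a(m) = -9/7
I(Q) = -27*Q (I(Q) = -3*Q*(4 + 5) = -3*Q*9 = -27*Q)
-433 - (I(-15)/a(-15) + 32/(-57)) = -433 - ((-27*(-15))/(-9/7) + 32/(-57)) = -433 - (405*(-7/9) + 32*(-1/57)) = -433 - (-315 - 32/57) = -433 - 1*(-17987/57) = -433 + 17987/57 = -6694/57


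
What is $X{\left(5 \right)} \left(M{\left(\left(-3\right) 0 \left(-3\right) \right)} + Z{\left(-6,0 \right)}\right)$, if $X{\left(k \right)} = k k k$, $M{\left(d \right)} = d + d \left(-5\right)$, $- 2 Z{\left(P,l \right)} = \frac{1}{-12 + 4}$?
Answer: $\frac{125}{16} \approx 7.8125$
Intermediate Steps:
$Z{\left(P,l \right)} = \frac{1}{16}$ ($Z{\left(P,l \right)} = - \frac{1}{2 \left(-12 + 4\right)} = - \frac{1}{2 \left(-8\right)} = \left(- \frac{1}{2}\right) \left(- \frac{1}{8}\right) = \frac{1}{16}$)
$M{\left(d \right)} = - 4 d$ ($M{\left(d \right)} = d - 5 d = - 4 d$)
$X{\left(k \right)} = k^{3}$ ($X{\left(k \right)} = k^{2} k = k^{3}$)
$X{\left(5 \right)} \left(M{\left(\left(-3\right) 0 \left(-3\right) \right)} + Z{\left(-6,0 \right)}\right) = 5^{3} \left(- 4 \left(-3\right) 0 \left(-3\right) + \frac{1}{16}\right) = 125 \left(- 4 \cdot 0 \left(-3\right) + \frac{1}{16}\right) = 125 \left(\left(-4\right) 0 + \frac{1}{16}\right) = 125 \left(0 + \frac{1}{16}\right) = 125 \cdot \frac{1}{16} = \frac{125}{16}$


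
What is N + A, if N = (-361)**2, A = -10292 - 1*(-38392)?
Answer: 158421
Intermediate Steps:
A = 28100 (A = -10292 + 38392 = 28100)
N = 130321
N + A = 130321 + 28100 = 158421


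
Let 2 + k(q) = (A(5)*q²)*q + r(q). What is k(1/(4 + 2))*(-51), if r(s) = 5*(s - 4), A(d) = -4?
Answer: 9724/9 ≈ 1080.4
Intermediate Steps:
r(s) = -20 + 5*s (r(s) = 5*(-4 + s) = -20 + 5*s)
k(q) = -22 - 4*q³ + 5*q (k(q) = -2 + ((-4*q²)*q + (-20 + 5*q)) = -2 + (-4*q³ + (-20 + 5*q)) = -2 + (-20 - 4*q³ + 5*q) = -22 - 4*q³ + 5*q)
k(1/(4 + 2))*(-51) = (-22 - 4/(4 + 2)³ + 5/(4 + 2))*(-51) = (-22 - 4*(1/6)³ + 5/6)*(-51) = (-22 - 4*(⅙)³ + 5*(⅙))*(-51) = (-22 - 4*1/216 + ⅚)*(-51) = (-22 - 1/54 + ⅚)*(-51) = -572/27*(-51) = 9724/9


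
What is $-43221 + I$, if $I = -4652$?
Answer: $-47873$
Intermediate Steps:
$-43221 + I = -43221 - 4652 = -47873$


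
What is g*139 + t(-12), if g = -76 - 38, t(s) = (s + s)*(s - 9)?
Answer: -15342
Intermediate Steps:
t(s) = 2*s*(-9 + s) (t(s) = (2*s)*(-9 + s) = 2*s*(-9 + s))
g = -114
g*139 + t(-12) = -114*139 + 2*(-12)*(-9 - 12) = -15846 + 2*(-12)*(-21) = -15846 + 504 = -15342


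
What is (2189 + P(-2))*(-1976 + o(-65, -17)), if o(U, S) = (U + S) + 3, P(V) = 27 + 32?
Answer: -4619640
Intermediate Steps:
P(V) = 59
o(U, S) = 3 + S + U (o(U, S) = (S + U) + 3 = 3 + S + U)
(2189 + P(-2))*(-1976 + o(-65, -17)) = (2189 + 59)*(-1976 + (3 - 17 - 65)) = 2248*(-1976 - 79) = 2248*(-2055) = -4619640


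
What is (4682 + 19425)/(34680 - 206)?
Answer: 24107/34474 ≈ 0.69928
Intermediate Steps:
(4682 + 19425)/(34680 - 206) = 24107/34474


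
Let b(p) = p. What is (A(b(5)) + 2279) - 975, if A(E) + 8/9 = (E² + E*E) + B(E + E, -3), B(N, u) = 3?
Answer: 12205/9 ≈ 1356.1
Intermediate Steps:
A(E) = 19/9 + 2*E² (A(E) = -8/9 + ((E² + E*E) + 3) = -8/9 + ((E² + E²) + 3) = -8/9 + (2*E² + 3) = -8/9 + (3 + 2*E²) = 19/9 + 2*E²)
(A(b(5)) + 2279) - 975 = ((19/9 + 2*5²) + 2279) - 975 = ((19/9 + 2*25) + 2279) - 975 = ((19/9 + 50) + 2279) - 975 = (469/9 + 2279) - 975 = 20980/9 - 975 = 12205/9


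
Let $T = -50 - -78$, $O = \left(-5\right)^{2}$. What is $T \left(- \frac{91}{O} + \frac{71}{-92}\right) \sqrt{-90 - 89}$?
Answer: $- \frac{71029 i \sqrt{179}}{575} \approx - 1652.7 i$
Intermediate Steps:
$O = 25$
$T = 28$ ($T = -50 + 78 = 28$)
$T \left(- \frac{91}{O} + \frac{71}{-92}\right) \sqrt{-90 - 89} = 28 \left(- \frac{91}{25} + \frac{71}{-92}\right) \sqrt{-90 - 89} = 28 \left(\left(-91\right) \frac{1}{25} + 71 \left(- \frac{1}{92}\right)\right) \sqrt{-179} = 28 \left(- \frac{91}{25} - \frac{71}{92}\right) i \sqrt{179} = 28 \left(- \frac{10147}{2300}\right) i \sqrt{179} = - \frac{71029 i \sqrt{179}}{575}$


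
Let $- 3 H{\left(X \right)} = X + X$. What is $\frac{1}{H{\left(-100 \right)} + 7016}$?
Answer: $\frac{3}{21248} \approx 0.00014119$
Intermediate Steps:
$H{\left(X \right)} = - \frac{2 X}{3}$ ($H{\left(X \right)} = - \frac{X + X}{3} = - \frac{2 X}{3}$)
$\frac{1}{H{\left(-100 \right)} + 7016} = \frac{1}{\left(- \frac{2}{3}\right) \left(-100\right) + 7016} = \frac{1}{\frac{200}{3} + 7016} = \frac{1}{\frac{21248}{3}} = \frac{3}{21248}$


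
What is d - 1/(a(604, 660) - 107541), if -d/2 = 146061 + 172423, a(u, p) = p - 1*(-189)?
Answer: -67959389855/106692 ≈ -6.3697e+5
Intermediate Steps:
a(u, p) = 189 + p (a(u, p) = p + 189 = 189 + p)
d = -636968 (d = -2*(146061 + 172423) = -2*318484 = -636968)
d - 1/(a(604, 660) - 107541) = -636968 - 1/((189 + 660) - 107541) = -636968 - 1/(849 - 107541) = -636968 - 1/(-106692) = -636968 - 1*(-1/106692) = -636968 + 1/106692 = -67959389855/106692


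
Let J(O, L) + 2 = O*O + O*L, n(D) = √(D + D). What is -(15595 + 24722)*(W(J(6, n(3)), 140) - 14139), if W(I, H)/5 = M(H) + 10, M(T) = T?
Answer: 539804313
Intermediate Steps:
n(D) = √2*√D (n(D) = √(2*D) = √2*√D)
J(O, L) = -2 + O² + L*O (J(O, L) = -2 + (O*O + O*L) = -2 + (O² + L*O) = -2 + O² + L*O)
W(I, H) = 50 + 5*H (W(I, H) = 5*(H + 10) = 5*(10 + H) = 50 + 5*H)
-(15595 + 24722)*(W(J(6, n(3)), 140) - 14139) = -(15595 + 24722)*((50 + 5*140) - 14139) = -40317*((50 + 700) - 14139) = -40317*(750 - 14139) = -40317*(-13389) = -1*(-539804313) = 539804313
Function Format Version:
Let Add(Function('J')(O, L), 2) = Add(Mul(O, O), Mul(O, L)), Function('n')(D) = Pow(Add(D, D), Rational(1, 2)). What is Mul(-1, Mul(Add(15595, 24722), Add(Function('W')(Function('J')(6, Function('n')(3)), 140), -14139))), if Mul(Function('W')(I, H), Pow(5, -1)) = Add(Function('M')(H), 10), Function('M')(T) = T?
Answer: 539804313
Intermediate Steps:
Function('n')(D) = Mul(Pow(2, Rational(1, 2)), Pow(D, Rational(1, 2))) (Function('n')(D) = Pow(Mul(2, D), Rational(1, 2)) = Mul(Pow(2, Rational(1, 2)), Pow(D, Rational(1, 2))))
Function('J')(O, L) = Add(-2, Pow(O, 2), Mul(L, O)) (Function('J')(O, L) = Add(-2, Add(Mul(O, O), Mul(O, L))) = Add(-2, Add(Pow(O, 2), Mul(L, O))) = Add(-2, Pow(O, 2), Mul(L, O)))
Function('W')(I, H) = Add(50, Mul(5, H)) (Function('W')(I, H) = Mul(5, Add(H, 10)) = Mul(5, Add(10, H)) = Add(50, Mul(5, H)))
Mul(-1, Mul(Add(15595, 24722), Add(Function('W')(Function('J')(6, Function('n')(3)), 140), -14139))) = Mul(-1, Mul(Add(15595, 24722), Add(Add(50, Mul(5, 140)), -14139))) = Mul(-1, Mul(40317, Add(Add(50, 700), -14139))) = Mul(-1, Mul(40317, Add(750, -14139))) = Mul(-1, Mul(40317, -13389)) = Mul(-1, -539804313) = 539804313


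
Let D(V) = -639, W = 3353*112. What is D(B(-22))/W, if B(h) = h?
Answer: -639/375536 ≈ -0.0017016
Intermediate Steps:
W = 375536
D(B(-22))/W = -639/375536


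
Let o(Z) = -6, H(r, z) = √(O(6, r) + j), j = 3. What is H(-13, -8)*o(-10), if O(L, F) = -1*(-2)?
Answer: -6*√5 ≈ -13.416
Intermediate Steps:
O(L, F) = 2
H(r, z) = √5 (H(r, z) = √(2 + 3) = √5)
H(-13, -8)*o(-10) = √5*(-6) = -6*√5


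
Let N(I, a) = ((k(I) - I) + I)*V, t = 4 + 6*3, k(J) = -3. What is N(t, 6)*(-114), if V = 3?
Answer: 1026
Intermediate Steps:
t = 22 (t = 4 + 18 = 22)
N(I, a) = -9 (N(I, a) = ((-3 - I) + I)*3 = -3*3 = -9)
N(t, 6)*(-114) = -9*(-114) = 1026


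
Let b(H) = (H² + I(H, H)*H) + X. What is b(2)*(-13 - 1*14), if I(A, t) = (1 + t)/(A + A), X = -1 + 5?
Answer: -513/2 ≈ -256.50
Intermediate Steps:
X = 4
I(A, t) = (1 + t)/(2*A) (I(A, t) = (1 + t)/((2*A)) = (1 + t)*(1/(2*A)) = (1 + t)/(2*A))
b(H) = 9/2 + H² + H/2 (b(H) = (H² + ((1 + H)/(2*H))*H) + 4 = (H² + (½ + H/2)) + 4 = (½ + H² + H/2) + 4 = 9/2 + H² + H/2)
b(2)*(-13 - 1*14) = (9/2 + 2² + (½)*2)*(-13 - 1*14) = (9/2 + 4 + 1)*(-13 - 14) = (19/2)*(-27) = -513/2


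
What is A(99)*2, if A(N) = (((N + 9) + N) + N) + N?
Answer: 810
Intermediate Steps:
A(N) = 9 + 4*N (A(N) = (((9 + N) + N) + N) + N = ((9 + 2*N) + N) + N = (9 + 3*N) + N = 9 + 4*N)
A(99)*2 = (9 + 4*99)*2 = (9 + 396)*2 = 405*2 = 810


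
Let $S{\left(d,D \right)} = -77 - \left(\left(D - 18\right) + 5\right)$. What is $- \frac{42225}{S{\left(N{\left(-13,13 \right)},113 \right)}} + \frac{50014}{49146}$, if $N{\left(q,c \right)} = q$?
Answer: $\frac{347340388}{1449807} \approx 239.58$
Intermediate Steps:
$S{\left(d,D \right)} = -64 - D$ ($S{\left(d,D \right)} = -77 - \left(\left(-18 + D\right) + 5\right) = -77 - \left(-13 + D\right) = -64 - D$)
$- \frac{42225}{S{\left(N{\left(-13,13 \right)},113 \right)}} + \frac{50014}{49146} = - \frac{42225}{-64 - 113} + \frac{50014}{49146} = - \frac{42225}{-64 - 113} + 50014 \cdot \frac{1}{49146} = - \frac{42225}{-177} + \frac{25007}{24573} = \left(-42225\right) \left(- \frac{1}{177}\right) + \frac{25007}{24573} = \frac{14075}{59} + \frac{25007}{24573} = \frac{347340388}{1449807}$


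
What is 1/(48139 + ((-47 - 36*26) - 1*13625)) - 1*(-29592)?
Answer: 992249353/33531 ≈ 29592.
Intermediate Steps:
1/(48139 + ((-47 - 36*26) - 1*13625)) - 1*(-29592) = 1/(48139 + ((-47 - 936) - 13625)) + 29592 = 1/(48139 + (-983 - 13625)) + 29592 = 1/(48139 - 14608) + 29592 = 1/33531 + 29592 = 992249353/33531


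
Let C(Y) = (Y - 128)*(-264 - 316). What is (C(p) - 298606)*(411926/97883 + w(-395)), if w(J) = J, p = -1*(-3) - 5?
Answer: 8538044439954/97883 ≈ 8.7227e+7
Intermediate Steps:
p = -2 (p = 3 - 5 = -2)
C(Y) = 74240 - 580*Y (C(Y) = (-128 + Y)*(-580) = 74240 - 580*Y)
(C(p) - 298606)*(411926/97883 + w(-395)) = ((74240 - 580*(-2)) - 298606)*(411926/97883 - 395) = ((74240 + 1160) - 298606)*(411926*(1/97883) - 395) = (75400 - 298606)*(411926/97883 - 395) = -223206*(-38251859/97883) = 8538044439954/97883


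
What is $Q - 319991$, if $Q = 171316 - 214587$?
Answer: $-363262$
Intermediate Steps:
$Q = -43271$
$Q - 319991 = -43271 - 319991 = -363262$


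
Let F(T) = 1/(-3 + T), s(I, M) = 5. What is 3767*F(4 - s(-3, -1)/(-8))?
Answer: 30136/13 ≈ 2318.2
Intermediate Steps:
3767*F(4 - s(-3, -1)/(-8)) = 3767/(-3 + (4 - 5/(-8))) = 3767/(-3 + (4 - 5*(-1)/8)) = 3767/(-3 + (4 - 1*(-5/8))) = 3767/(-3 + (4 + 5/8)) = 3767/(-3 + 37/8) = 3767/(13/8) = 3767*(8/13) = 30136/13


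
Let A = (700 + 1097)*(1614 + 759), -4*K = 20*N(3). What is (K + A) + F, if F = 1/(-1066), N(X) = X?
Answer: 4545707555/1066 ≈ 4.2643e+6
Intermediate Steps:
F = -1/1066 ≈ -0.00093809
K = -15 (K = -5*3 = -1/4*60 = -15)
A = 4264281 (A = 1797*2373 = 4264281)
(K + A) + F = (-15 + 4264281) - 1/1066 = 4264266 - 1/1066 = 4545707555/1066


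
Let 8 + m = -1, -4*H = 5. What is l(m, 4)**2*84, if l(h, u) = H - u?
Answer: 9261/4 ≈ 2315.3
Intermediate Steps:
H = -5/4 (H = -1/4*5 = -5/4 ≈ -1.2500)
m = -9 (m = -8 - 1 = -9)
l(h, u) = -5/4 - u
l(m, 4)**2*84 = (-5/4 - 1*4)**2*84 = (-5/4 - 4)**2*84 = (-21/4)**2*84 = (441/16)*84 = 9261/4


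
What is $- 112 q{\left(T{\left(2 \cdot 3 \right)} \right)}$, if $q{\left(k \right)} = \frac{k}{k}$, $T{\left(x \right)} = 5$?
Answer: $-112$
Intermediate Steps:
$q{\left(k \right)} = 1$
$- 112 q{\left(T{\left(2 \cdot 3 \right)} \right)} = \left(-112\right) 1 = -112$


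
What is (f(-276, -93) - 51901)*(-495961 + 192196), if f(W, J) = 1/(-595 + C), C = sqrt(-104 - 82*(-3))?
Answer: 1859738654933390/117961 + 101255*sqrt(142)/117961 ≈ 1.5766e+10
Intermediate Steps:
C = sqrt(142) (C = sqrt(-104 + 246) = sqrt(142) ≈ 11.916)
f(W, J) = 1/(-595 + sqrt(142))
(f(-276, -93) - 51901)*(-495961 + 192196) = ((-595/353883 - sqrt(142)/353883) - 51901)*(-495961 + 192196) = (-18366882178/353883 - sqrt(142)/353883)*(-303765) = 1859738654933390/117961 + 101255*sqrt(142)/117961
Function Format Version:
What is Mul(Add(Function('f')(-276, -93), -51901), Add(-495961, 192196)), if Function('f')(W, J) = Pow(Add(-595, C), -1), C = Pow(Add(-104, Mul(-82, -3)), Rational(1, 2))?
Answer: Add(Rational(1859738654933390, 117961), Mul(Rational(101255, 117961), Pow(142, Rational(1, 2)))) ≈ 1.5766e+10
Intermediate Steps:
C = Pow(142, Rational(1, 2)) (C = Pow(Add(-104, 246), Rational(1, 2)) = Pow(142, Rational(1, 2)) ≈ 11.916)
Function('f')(W, J) = Pow(Add(-595, Pow(142, Rational(1, 2))), -1)
Mul(Add(Function('f')(-276, -93), -51901), Add(-495961, 192196)) = Mul(Add(Add(Rational(-595, 353883), Mul(Rational(-1, 353883), Pow(142, Rational(1, 2)))), -51901), Add(-495961, 192196)) = Mul(Add(Rational(-18366882178, 353883), Mul(Rational(-1, 353883), Pow(142, Rational(1, 2)))), -303765) = Add(Rational(1859738654933390, 117961), Mul(Rational(101255, 117961), Pow(142, Rational(1, 2))))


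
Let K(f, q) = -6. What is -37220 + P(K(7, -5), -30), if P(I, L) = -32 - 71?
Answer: -37323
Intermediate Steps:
P(I, L) = -103
-37220 + P(K(7, -5), -30) = -37220 - 103 = -37323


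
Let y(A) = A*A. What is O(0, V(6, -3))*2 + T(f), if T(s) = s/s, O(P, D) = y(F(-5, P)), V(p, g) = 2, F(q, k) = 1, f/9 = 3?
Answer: 3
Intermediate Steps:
f = 27 (f = 9*3 = 27)
y(A) = A**2
O(P, D) = 1 (O(P, D) = 1**2 = 1)
T(s) = 1
O(0, V(6, -3))*2 + T(f) = 1*2 + 1 = 2 + 1 = 3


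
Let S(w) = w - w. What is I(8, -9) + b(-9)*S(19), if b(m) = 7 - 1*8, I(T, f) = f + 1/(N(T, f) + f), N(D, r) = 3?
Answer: -55/6 ≈ -9.1667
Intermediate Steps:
S(w) = 0
I(T, f) = f + 1/(3 + f)
b(m) = -1 (b(m) = 7 - 8 = -1)
I(8, -9) + b(-9)*S(19) = (1 + (-9)**2 + 3*(-9))/(3 - 9) - 1*0 = (1 + 81 - 27)/(-6) + 0 = -1/6*55 + 0 = -55/6 + 0 = -55/6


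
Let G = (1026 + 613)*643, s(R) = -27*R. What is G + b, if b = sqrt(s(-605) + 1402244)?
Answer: 1053877 + sqrt(1418579) ≈ 1.0551e+6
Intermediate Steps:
G = 1053877 (G = 1639*643 = 1053877)
b = sqrt(1418579) (b = sqrt(-27*(-605) + 1402244) = sqrt(16335 + 1402244) = sqrt(1418579) ≈ 1191.0)
G + b = 1053877 + sqrt(1418579)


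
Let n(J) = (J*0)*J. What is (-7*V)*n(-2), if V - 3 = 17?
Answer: 0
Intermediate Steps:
n(J) = 0 (n(J) = 0*J = 0)
V = 20 (V = 3 + 17 = 20)
(-7*V)*n(-2) = -7*20*0 = -140*0 = 0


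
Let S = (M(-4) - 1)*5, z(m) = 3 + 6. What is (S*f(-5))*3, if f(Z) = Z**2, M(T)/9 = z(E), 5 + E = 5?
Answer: 30000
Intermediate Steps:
E = 0 (E = -5 + 5 = 0)
z(m) = 9
M(T) = 81 (M(T) = 9*9 = 81)
S = 400 (S = (81 - 1)*5 = 80*5 = 400)
(S*f(-5))*3 = (400*(-5)**2)*3 = (400*25)*3 = 10000*3 = 30000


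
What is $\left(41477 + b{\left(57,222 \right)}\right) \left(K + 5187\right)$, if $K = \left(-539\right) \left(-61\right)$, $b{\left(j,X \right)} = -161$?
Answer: $1572734856$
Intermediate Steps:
$K = 32879$
$\left(41477 + b{\left(57,222 \right)}\right) \left(K + 5187\right) = \left(41477 - 161\right) \left(32879 + 5187\right) = 41316 \cdot 38066 = 1572734856$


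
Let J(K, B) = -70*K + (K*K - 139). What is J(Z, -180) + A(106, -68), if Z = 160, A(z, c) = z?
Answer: 14367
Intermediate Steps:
J(K, B) = -139 + K**2 - 70*K (J(K, B) = -70*K + (K**2 - 139) = -70*K + (-139 + K**2) = -139 + K**2 - 70*K)
J(Z, -180) + A(106, -68) = (-139 + 160**2 - 70*160) + 106 = (-139 + 25600 - 11200) + 106 = 14261 + 106 = 14367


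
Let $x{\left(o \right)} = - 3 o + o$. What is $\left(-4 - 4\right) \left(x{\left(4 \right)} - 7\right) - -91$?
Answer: $211$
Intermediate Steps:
$x{\left(o \right)} = - 2 o$
$\left(-4 - 4\right) \left(x{\left(4 \right)} - 7\right) - -91 = \left(-4 - 4\right) \left(\left(-2\right) 4 - 7\right) - -91 = - 8 \left(-8 - 7\right) + 91 = \left(-8\right) \left(-15\right) + 91 = 120 + 91 = 211$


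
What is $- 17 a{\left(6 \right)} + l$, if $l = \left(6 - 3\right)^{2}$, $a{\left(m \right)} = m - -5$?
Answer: $-178$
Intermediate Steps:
$a{\left(m \right)} = 5 + m$ ($a{\left(m \right)} = m + 5 = 5 + m$)
$l = 9$ ($l = 3^{2} = 9$)
$- 17 a{\left(6 \right)} + l = - 17 \left(5 + 6\right) + 9 = \left(-17\right) 11 + 9 = -187 + 9 = -178$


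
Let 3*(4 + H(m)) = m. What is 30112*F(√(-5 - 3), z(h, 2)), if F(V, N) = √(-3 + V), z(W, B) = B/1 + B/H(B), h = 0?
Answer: 30112*√(-3 + 2*I*√2) ≈ 22565.0 + 56828.0*I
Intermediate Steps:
H(m) = -4 + m/3
z(W, B) = B + B/(-4 + B/3) (z(W, B) = B/1 + B/(-4 + B/3) = B*1 + B/(-4 + B/3) = B + B/(-4 + B/3))
30112*F(√(-5 - 3), z(h, 2)) = 30112*√(-3 + √(-5 - 3)) = 30112*√(-3 + √(-8)) = 30112*√(-3 + 2*I*√2)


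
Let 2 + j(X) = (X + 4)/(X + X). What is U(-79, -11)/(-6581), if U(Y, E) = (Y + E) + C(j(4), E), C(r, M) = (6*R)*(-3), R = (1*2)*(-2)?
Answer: 18/6581 ≈ 0.0027351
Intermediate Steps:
R = -4 (R = 2*(-2) = -4)
j(X) = -2 + (4 + X)/(2*X) (j(X) = -2 + (X + 4)/(X + X) = -2 + (4 + X)/((2*X)) = -2 + (4 + X)*(1/(2*X)) = -2 + (4 + X)/(2*X))
C(r, M) = 72 (C(r, M) = (6*(-4))*(-3) = -24*(-3) = 72)
U(Y, E) = 72 + E + Y (U(Y, E) = (Y + E) + 72 = (E + Y) + 72 = 72 + E + Y)
U(-79, -11)/(-6581) = (72 - 11 - 79)/(-6581) = -18*(-1/6581) = 18/6581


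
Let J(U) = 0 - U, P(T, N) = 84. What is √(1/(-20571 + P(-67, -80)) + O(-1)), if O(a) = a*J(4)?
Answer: 19*√4650549/20487 ≈ 2.0000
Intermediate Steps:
J(U) = -U
O(a) = -4*a (O(a) = a*(-1*4) = a*(-4) = -4*a)
√(1/(-20571 + P(-67, -80)) + O(-1)) = √(1/(-20571 + 84) - 4*(-1)) = √(1/(-20487) + 4) = √(-1/20487 + 4) = √(81947/20487) = 19*√4650549/20487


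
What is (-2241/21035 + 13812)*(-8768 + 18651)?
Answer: 2871339408057/21035 ≈ 1.3650e+8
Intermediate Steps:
(-2241/21035 + 13812)*(-8768 + 18651) = (-2241*1/21035 + 13812)*9883 = (-2241/21035 + 13812)*9883 = (290533179/21035)*9883 = 2871339408057/21035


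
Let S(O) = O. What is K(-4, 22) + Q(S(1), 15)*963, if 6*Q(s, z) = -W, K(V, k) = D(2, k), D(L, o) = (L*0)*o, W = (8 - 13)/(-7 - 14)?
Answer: -535/14 ≈ -38.214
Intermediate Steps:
W = 5/21 (W = -5/(-21) = -5*(-1/21) = 5/21 ≈ 0.23810)
D(L, o) = 0 (D(L, o) = 0*o = 0)
K(V, k) = 0
Q(s, z) = -5/126 (Q(s, z) = (-1*5/21)/6 = (⅙)*(-5/21) = -5/126)
K(-4, 22) + Q(S(1), 15)*963 = 0 - 5/126*963 = 0 - 535/14 = -535/14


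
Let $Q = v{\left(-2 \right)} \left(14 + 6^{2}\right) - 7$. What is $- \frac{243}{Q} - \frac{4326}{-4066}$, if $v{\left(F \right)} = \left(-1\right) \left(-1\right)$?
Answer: $- \frac{401010}{87419} \approx -4.5872$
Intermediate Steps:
$v{\left(F \right)} = 1$
$Q = 43$ ($Q = 1 \left(14 + 6^{2}\right) - 7 = 1 \left(14 + 36\right) - 7 = 1 \cdot 50 - 7 = 50 - 7 = 43$)
$- \frac{243}{Q} - \frac{4326}{-4066} = - \frac{243}{43} - \frac{4326}{-4066} = \left(-243\right) \frac{1}{43} - - \frac{2163}{2033} = - \frac{243}{43} + \frac{2163}{2033} = - \frac{401010}{87419}$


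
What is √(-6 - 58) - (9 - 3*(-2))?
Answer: -15 + 8*I ≈ -15.0 + 8.0*I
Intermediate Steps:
√(-6 - 58) - (9 - 3*(-2)) = √(-64) - (9 + 6) = 8*I - 1*15 = 8*I - 15 = -15 + 8*I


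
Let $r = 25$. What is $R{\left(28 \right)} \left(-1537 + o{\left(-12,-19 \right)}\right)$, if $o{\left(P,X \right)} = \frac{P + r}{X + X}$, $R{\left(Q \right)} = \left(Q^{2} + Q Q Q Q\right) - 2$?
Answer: $- \frac{17976636261}{19} \approx -9.4614 \cdot 10^{8}$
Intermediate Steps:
$R{\left(Q \right)} = -2 + Q^{2} + Q^{4}$ ($R{\left(Q \right)} = \left(Q^{2} + Q^{2} Q Q\right) - 2 = \left(Q^{2} + Q^{3} Q\right) - 2 = \left(Q^{2} + Q^{4}\right) - 2 = -2 + Q^{2} + Q^{4}$)
$o{\left(P,X \right)} = \frac{25 + P}{2 X}$ ($o{\left(P,X \right)} = \frac{P + 25}{X + X} = \frac{25 + P}{2 X}$)
$R{\left(28 \right)} \left(-1537 + o{\left(-12,-19 \right)}\right) = \left(-2 + 28^{2} + 28^{4}\right) \left(-1537 + \frac{25 - 12}{2 \left(-19\right)}\right) = \left(-2 + 784 + 614656\right) \left(-1537 + \frac{1}{2} \left(- \frac{1}{19}\right) 13\right) = 615438 \left(-1537 - \frac{13}{38}\right) = 615438 \left(- \frac{58419}{38}\right) = - \frac{17976636261}{19}$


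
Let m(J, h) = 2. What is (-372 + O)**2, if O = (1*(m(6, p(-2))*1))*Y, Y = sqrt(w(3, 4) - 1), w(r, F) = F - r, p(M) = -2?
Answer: 138384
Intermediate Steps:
Y = 0 (Y = sqrt((4 - 1*3) - 1) = sqrt((4 - 3) - 1) = sqrt(1 - 1) = sqrt(0) = 0)
O = 0 (O = (1*(2*1))*0 = (1*2)*0 = 2*0 = 0)
(-372 + O)**2 = (-372 + 0)**2 = (-372)**2 = 138384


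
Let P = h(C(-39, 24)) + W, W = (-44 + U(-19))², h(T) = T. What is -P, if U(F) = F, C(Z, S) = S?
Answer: -3993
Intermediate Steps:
W = 3969 (W = (-44 - 19)² = (-63)² = 3969)
P = 3993 (P = 24 + 3969 = 3993)
-P = -1*3993 = -3993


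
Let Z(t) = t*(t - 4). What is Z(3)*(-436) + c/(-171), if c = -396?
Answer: 24896/19 ≈ 1310.3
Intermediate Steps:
Z(t) = t*(-4 + t)
Z(3)*(-436) + c/(-171) = (3*(-4 + 3))*(-436) - 396/(-171) = (3*(-1))*(-436) - 396*(-1/171) = -3*(-436) + 44/19 = 1308 + 44/19 = 24896/19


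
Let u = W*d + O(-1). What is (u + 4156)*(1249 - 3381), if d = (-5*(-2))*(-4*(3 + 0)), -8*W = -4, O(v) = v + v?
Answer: -8728408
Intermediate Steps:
O(v) = 2*v
W = ½ (W = -⅛*(-4) = ½ ≈ 0.50000)
d = -120 (d = 10*(-4*3) = 10*(-12) = -120)
u = -62 (u = (½)*(-120) + 2*(-1) = -60 - 2 = -62)
(u + 4156)*(1249 - 3381) = (-62 + 4156)*(1249 - 3381) = 4094*(-2132) = -8728408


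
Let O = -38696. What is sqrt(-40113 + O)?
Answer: I*sqrt(78809) ≈ 280.73*I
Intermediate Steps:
sqrt(-40113 + O) = sqrt(-40113 - 38696) = sqrt(-78809) = I*sqrt(78809)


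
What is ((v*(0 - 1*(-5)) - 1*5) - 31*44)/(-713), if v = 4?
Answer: 1349/713 ≈ 1.8920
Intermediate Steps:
((v*(0 - 1*(-5)) - 1*5) - 31*44)/(-713) = ((4*(0 - 1*(-5)) - 1*5) - 31*44)/(-713) = ((4*(0 + 5) - 5) - 1364)*(-1/713) = ((4*5 - 5) - 1364)*(-1/713) = ((20 - 5) - 1364)*(-1/713) = (15 - 1364)*(-1/713) = -1349*(-1/713) = 1349/713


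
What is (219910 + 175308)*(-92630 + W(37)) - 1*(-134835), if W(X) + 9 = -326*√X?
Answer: -36612465467 - 128841068*√37 ≈ -3.7396e+10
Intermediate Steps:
W(X) = -9 - 326*√X
(219910 + 175308)*(-92630 + W(37)) - 1*(-134835) = (219910 + 175308)*(-92630 + (-9 - 326*√37)) - 1*(-134835) = 395218*(-92639 - 326*√37) + 134835 = (-36612600302 - 128841068*√37) + 134835 = -36612465467 - 128841068*√37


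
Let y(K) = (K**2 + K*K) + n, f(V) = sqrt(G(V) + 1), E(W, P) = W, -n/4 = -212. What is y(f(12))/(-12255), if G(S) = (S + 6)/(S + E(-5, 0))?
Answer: -5986/85785 ≈ -0.069779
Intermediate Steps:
n = 848 (n = -4*(-212) = 848)
G(S) = (6 + S)/(-5 + S) (G(S) = (S + 6)/(S - 5) = (6 + S)/(-5 + S))
f(V) = sqrt(1 + (6 + V)/(-5 + V)) (f(V) = sqrt((6 + V)/(-5 + V) + 1) = sqrt(1 + (6 + V)/(-5 + V)))
y(K) = 848 + 2*K**2 (y(K) = (K**2 + K*K) + 848 = (K**2 + K**2) + 848 = 2*K**2 + 848 = 848 + 2*K**2)
y(f(12))/(-12255) = (848 + 2*(sqrt((1 + 2*12)/(-5 + 12)))**2)/(-12255) = (848 + 2*(sqrt((1 + 24)/7))**2)*(-1/12255) = (848 + 2*(sqrt((1/7)*25))**2)*(-1/12255) = (848 + 2*(sqrt(25/7))**2)*(-1/12255) = (848 + 2*(5*sqrt(7)/7)**2)*(-1/12255) = (848 + 2*(25/7))*(-1/12255) = (848 + 50/7)*(-1/12255) = (5986/7)*(-1/12255) = -5986/85785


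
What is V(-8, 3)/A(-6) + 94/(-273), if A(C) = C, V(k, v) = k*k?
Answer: -1002/91 ≈ -11.011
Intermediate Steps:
V(k, v) = k²
V(-8, 3)/A(-6) + 94/(-273) = (-8)²/(-6) + 94/(-273) = 64*(-⅙) + 94*(-1/273) = -32/3 - 94/273 = -1002/91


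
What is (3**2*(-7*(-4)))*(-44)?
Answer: -11088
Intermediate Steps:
(3**2*(-7*(-4)))*(-44) = (9*28)*(-44) = 252*(-44) = -11088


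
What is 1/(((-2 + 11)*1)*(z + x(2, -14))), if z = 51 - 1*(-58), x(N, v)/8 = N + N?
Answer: 1/1269 ≈ 0.00078802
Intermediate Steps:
x(N, v) = 16*N (x(N, v) = 8*(N + N) = 8*(2*N) = 16*N)
z = 109 (z = 51 + 58 = 109)
1/(((-2 + 11)*1)*(z + x(2, -14))) = 1/(((-2 + 11)*1)*(109 + 16*2)) = 1/((9*1)*(109 + 32)) = 1/(9*141) = 1/1269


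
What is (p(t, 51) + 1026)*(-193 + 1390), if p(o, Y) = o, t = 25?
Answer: 1258047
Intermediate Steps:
(p(t, 51) + 1026)*(-193 + 1390) = (25 + 1026)*(-193 + 1390) = 1051*1197 = 1258047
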